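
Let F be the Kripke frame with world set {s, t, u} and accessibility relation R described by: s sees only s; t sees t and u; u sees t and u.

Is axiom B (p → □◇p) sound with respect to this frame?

Yes

The schema B characterises exactly the symmetric frames.
Symmetric: yes — every pair in R has its reverse in R.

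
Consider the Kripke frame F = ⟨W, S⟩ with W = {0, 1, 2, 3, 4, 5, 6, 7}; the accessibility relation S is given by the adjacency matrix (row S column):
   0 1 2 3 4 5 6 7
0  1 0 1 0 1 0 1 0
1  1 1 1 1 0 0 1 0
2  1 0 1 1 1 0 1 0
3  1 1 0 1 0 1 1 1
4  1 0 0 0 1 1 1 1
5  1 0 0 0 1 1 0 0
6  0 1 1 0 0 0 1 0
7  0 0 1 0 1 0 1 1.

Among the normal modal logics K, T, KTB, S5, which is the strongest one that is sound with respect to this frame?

T

Reflexive (axiom T): yes — every world is S-related to itself.
Symmetric (axiom B): no — 0 S 6 but not 6 S 0.
Euclidean (axiom 5): no — 0 S 4 and 0 S 2, but not 4 S 2.
So F validates K, T; KTB would additionally require S to be symmetric. The strongest is T.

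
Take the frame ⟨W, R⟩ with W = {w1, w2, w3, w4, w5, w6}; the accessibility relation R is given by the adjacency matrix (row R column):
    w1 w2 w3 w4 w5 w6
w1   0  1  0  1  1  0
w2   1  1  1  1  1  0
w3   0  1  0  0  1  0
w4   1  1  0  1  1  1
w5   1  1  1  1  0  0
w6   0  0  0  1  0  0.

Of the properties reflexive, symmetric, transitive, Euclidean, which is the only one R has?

symmetric

Reflexive: no — w1 is not related to itself.
Symmetric: yes — every pair in R has its reverse in R.
Transitive: no — w1 R w2 and w2 R w3, but not w1 R w3.
Euclidean: no — w2 R w1 and w2 R w3, but not w1 R w3.
Only symmetric holds.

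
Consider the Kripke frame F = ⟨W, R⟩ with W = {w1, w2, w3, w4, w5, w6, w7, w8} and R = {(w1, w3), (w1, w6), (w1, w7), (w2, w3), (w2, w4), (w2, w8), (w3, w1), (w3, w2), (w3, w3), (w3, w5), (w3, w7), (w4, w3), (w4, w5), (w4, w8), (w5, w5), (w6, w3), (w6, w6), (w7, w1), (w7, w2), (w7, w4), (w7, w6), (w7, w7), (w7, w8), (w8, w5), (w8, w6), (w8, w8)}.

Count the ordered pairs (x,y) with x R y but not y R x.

Enumerating: (w1,w6), (w2,w4), (w2,w8), (w3,w5), (w3,w7), (w4,w3), (w4,w5), (w4,w8), (w6,w3), (w7,w2), (w7,w4), (w7,w6), (w7,w8), (w8,w5), (w8,w6).

15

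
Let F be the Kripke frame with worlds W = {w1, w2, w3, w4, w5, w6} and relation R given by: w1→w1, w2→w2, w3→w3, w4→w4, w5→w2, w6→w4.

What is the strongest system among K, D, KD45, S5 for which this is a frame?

Serial (axiom D): yes — every world has a successor (e.g. w1 R w1).
Euclidean (axiom 5): yes — any two successors of a common world are R-related.
Transitive (axiom 4): yes — every two-step R-path is closed by a direct edge.
Reflexive (axiom T): no — w5 is not related to itself.
So F validates K, D, KD45; S5 would additionally require R to be reflexive. The strongest is KD45.

KD45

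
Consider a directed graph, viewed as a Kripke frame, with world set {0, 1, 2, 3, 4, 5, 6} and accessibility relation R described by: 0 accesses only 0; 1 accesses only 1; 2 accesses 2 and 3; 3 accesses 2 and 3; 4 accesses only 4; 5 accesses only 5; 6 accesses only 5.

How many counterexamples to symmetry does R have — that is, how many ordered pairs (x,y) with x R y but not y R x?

1

Enumerating: (6,5).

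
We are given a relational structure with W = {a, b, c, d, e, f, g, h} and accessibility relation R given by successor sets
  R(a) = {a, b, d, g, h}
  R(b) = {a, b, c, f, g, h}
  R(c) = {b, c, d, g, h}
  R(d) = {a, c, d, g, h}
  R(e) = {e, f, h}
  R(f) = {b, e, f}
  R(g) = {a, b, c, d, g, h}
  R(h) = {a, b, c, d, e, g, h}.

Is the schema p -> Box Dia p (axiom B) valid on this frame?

Yes

Axiom B corresponds to the accessibility relation being symmetric.
Symmetric: yes — every pair in R has its reverse in R.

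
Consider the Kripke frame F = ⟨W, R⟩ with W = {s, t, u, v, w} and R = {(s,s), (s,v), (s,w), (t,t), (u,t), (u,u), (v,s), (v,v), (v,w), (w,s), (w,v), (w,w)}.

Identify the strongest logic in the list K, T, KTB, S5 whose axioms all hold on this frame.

T

Reflexive (axiom T): yes — every world is R-related to itself.
Symmetric (axiom B): no — u R t but not t R u.
Euclidean (axiom 5): no — u R t and u R u, but not t R u.
So F validates K, T; KTB would additionally require R to be symmetric. The strongest is T.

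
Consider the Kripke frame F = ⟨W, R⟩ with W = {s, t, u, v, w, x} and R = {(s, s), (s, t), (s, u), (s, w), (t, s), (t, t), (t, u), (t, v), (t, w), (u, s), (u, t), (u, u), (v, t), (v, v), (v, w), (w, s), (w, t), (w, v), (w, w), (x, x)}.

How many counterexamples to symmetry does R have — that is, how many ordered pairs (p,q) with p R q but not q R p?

R is symmetric; there are no such tuples.

0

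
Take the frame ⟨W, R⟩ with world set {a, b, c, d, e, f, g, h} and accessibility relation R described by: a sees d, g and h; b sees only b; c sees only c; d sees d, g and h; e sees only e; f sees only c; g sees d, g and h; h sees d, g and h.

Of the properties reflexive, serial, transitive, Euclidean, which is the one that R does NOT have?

Reflexive: no — a is not related to itself.
Serial: yes — every world has a successor (e.g. a R d).
Transitive: yes — every two-step R-path is closed by a direct edge.
Euclidean: yes — any two successors of a common world are R-related.
Only reflexive fails.

reflexive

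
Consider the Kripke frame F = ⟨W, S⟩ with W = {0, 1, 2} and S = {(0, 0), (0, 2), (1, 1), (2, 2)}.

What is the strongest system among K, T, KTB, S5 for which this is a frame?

Reflexive (axiom T): yes — every world is S-related to itself.
Symmetric (axiom B): no — 0 S 2 but not 2 S 0.
Euclidean (axiom 5): no — 0 S 2 and 0 S 0, but not 2 S 0.
So F validates K, T; KTB would additionally require S to be symmetric. The strongest is T.

T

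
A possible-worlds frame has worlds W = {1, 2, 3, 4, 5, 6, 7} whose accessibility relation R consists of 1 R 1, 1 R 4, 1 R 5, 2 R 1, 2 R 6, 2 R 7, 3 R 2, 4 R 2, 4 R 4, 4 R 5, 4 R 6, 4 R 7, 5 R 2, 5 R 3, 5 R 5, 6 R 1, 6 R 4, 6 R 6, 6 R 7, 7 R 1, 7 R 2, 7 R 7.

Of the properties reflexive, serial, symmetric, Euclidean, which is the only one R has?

serial

Reflexive: no — 2 is not related to itself.
Serial: yes — every world has a successor (e.g. 1 R 1).
Symmetric: no — 1 R 4 but not 4 R 1.
Euclidean: no — 1 R 5 and 1 R 4, but not 5 R 4.
Only serial holds.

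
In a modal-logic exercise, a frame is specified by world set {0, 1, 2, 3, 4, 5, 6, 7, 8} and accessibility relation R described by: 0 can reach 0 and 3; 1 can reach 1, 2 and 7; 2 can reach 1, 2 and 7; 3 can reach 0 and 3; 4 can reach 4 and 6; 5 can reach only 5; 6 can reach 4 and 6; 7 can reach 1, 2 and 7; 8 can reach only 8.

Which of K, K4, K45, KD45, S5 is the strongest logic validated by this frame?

Transitive (axiom 4): yes — every two-step R-path is closed by a direct edge.
Euclidean (axiom 5): yes — any two successors of a common world are R-related.
Serial (axiom D): yes — every world has a successor (e.g. 0 R 0).
Reflexive (axiom T): yes — every world is R-related to itself.
So F validates K, K4, K45, KD45, S5. The strongest is S5.

S5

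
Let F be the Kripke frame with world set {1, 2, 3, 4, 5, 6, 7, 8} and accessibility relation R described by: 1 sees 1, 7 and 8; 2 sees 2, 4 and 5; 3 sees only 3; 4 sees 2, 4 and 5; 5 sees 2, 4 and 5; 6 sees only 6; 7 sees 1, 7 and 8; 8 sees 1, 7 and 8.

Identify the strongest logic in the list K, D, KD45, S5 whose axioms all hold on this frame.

Serial (axiom D): yes — every world has a successor (e.g. 1 R 1).
Euclidean (axiom 5): yes — any two successors of a common world are R-related.
Transitive (axiom 4): yes — every two-step R-path is closed by a direct edge.
Reflexive (axiom T): yes — every world is R-related to itself.
So F validates K, D, KD45, S5. The strongest is S5.

S5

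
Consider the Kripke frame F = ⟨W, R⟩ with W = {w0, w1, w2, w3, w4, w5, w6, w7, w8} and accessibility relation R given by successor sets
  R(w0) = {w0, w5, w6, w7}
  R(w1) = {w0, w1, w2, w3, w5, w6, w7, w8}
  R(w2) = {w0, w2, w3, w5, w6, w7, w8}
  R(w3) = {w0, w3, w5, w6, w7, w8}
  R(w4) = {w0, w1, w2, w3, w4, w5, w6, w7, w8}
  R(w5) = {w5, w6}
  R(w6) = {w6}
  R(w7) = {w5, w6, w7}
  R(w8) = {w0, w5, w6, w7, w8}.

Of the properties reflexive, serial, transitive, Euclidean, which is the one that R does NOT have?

Reflexive: yes — every world is R-related to itself.
Serial: yes — every world has a successor (e.g. w0 R w0).
Transitive: yes — every two-step R-path is closed by a direct edge.
Euclidean: no — w0 R w5 and w0 R w7, but not w5 R w7.
Only Euclidean fails.

Euclidean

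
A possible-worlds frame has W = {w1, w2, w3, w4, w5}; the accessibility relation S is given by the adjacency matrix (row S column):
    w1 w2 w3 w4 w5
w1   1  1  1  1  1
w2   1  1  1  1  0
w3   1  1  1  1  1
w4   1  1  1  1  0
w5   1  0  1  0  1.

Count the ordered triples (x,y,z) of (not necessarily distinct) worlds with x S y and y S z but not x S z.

Enumerating: (w2,w1,w5), (w2,w3,w5), (w4,w1,w5), (w4,w3,w5), (w5,w1,w2), (w5,w1,w4), (w5,w3,w2), (w5,w3,w4).

8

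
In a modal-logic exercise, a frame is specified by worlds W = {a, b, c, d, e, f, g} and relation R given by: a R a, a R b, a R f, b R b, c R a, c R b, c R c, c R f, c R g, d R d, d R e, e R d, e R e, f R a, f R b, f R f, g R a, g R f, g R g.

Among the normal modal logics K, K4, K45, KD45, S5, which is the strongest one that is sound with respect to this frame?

Transitive (axiom 4): no — g R a and a R b, but not g R b.
Euclidean (axiom 5): no — a R b and a R f, but not b R f.
Serial (axiom D): yes — every world has a successor (e.g. a R a).
Reflexive (axiom T): yes — every world is R-related to itself.
So F validates K; K4 would additionally require R to be transitive. The strongest is K.

K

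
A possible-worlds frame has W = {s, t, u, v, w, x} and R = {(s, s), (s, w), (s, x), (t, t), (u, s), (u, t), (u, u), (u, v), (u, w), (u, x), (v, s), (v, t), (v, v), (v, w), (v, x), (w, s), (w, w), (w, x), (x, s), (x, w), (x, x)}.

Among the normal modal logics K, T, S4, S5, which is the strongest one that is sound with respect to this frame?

Reflexive (axiom T): yes — every world is R-related to itself.
Transitive (axiom 4): yes — every two-step R-path is closed by a direct edge.
Euclidean (axiom 5): no — u R s and u R t, but not s R t.
So F validates K, T, S4; S5 would additionally require R to be Euclidean. The strongest is S4.

S4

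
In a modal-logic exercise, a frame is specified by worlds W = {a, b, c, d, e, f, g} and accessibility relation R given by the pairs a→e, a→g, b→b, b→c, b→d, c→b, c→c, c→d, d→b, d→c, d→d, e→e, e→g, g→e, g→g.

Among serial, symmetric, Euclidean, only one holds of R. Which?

Euclidean

Serial: no — f has no R-successor.
Symmetric: no — a R e but not e R a.
Euclidean: yes — any two successors of a common world are R-related.
Only Euclidean holds.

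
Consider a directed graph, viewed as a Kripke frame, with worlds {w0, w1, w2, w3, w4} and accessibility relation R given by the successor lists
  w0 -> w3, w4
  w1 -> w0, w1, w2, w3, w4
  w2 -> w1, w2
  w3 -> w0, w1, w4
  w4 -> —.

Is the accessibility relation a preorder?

No

Reflexive: no — w0 is not related to itself.
Transitive: no — w0 R w3 and w3 R w1, but not w0 R w1.
So R is not a preorder.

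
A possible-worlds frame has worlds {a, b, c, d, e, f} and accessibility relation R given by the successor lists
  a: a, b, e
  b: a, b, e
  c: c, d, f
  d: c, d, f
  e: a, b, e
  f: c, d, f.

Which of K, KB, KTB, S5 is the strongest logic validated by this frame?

Symmetric (axiom B): yes — every pair in R has its reverse in R.
Reflexive (axiom T): yes — every world is R-related to itself.
Euclidean (axiom 5): yes — any two successors of a common world are R-related.
So F validates K, KB, KTB, S5. The strongest is S5.

S5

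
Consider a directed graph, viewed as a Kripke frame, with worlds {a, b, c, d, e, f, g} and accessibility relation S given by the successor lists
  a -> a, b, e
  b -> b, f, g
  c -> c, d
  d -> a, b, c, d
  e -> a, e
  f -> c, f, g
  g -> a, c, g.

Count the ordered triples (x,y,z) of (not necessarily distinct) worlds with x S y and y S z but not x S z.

Enumerating: (a,b,f), (a,b,g), (b,f,c), (b,g,a), (b,g,c), (c,d,a), (c,d,b), (d,a,e), (d,b,f), (d,b,g), (e,a,b), (f,c,d), (f,g,a), (g,a,b), (g,a,e), (g,c,d).

16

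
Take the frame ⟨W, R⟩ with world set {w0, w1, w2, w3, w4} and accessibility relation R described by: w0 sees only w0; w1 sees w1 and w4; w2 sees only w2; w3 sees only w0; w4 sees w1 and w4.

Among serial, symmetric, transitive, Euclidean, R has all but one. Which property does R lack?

Serial: yes — every world has a successor (e.g. w0 R w0).
Symmetric: no — w3 R w0 but not w0 R w3.
Transitive: yes — every two-step R-path is closed by a direct edge.
Euclidean: yes — any two successors of a common world are R-related.
Only symmetric fails.

symmetric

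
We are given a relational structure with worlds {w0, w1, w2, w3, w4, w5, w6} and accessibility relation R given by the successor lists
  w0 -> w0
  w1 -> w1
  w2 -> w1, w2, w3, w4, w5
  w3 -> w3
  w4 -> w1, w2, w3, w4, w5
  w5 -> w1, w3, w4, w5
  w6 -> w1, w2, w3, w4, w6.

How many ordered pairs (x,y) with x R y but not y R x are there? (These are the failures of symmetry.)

Enumerating: (w2,w1), (w2,w3), (w2,w5), (w4,w1), (w4,w3), (w5,w1), (w5,w3), (w6,w1), (w6,w2), (w6,w3), (w6,w4).

11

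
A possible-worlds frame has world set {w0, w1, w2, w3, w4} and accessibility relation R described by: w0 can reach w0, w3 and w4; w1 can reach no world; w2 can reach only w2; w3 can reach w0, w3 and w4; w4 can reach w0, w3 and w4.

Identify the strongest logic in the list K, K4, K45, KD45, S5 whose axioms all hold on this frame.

K45

Transitive (axiom 4): yes — every two-step R-path is closed by a direct edge.
Euclidean (axiom 5): yes — any two successors of a common world are R-related.
Serial (axiom D): no — w1 has no R-successor.
Reflexive (axiom T): no — w1 is not related to itself.
So F validates K, K4, K45; KD45 would additionally require R to be serial. The strongest is K45.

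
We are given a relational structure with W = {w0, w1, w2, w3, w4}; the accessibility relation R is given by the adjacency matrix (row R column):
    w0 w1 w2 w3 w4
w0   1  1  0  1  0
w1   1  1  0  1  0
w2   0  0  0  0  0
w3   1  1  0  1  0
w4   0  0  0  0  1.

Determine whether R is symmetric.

Symmetric: yes — every pair in R has its reverse in R.

Yes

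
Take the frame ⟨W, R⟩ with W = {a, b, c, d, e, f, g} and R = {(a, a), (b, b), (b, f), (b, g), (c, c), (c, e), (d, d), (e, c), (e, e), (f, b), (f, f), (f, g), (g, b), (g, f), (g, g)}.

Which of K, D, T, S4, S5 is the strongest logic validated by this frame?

S5

Serial (axiom D): yes — every world has a successor (e.g. a R a).
Reflexive (axiom T): yes — every world is R-related to itself.
Transitive (axiom 4): yes — every two-step R-path is closed by a direct edge.
Euclidean (axiom 5): yes — any two successors of a common world are R-related.
So F validates K, D, T, S4, S5. The strongest is S5.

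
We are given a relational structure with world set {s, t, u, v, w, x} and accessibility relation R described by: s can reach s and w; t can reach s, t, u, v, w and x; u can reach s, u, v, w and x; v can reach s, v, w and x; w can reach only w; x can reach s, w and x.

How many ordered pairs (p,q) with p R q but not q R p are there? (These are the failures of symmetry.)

15

Enumerating: (s,w), (t,s), (t,u), (t,v), (t,w), (t,x), (u,s), (u,v), (u,w), (u,x), (v,s), (v,w), (v,x), (x,s), (x,w).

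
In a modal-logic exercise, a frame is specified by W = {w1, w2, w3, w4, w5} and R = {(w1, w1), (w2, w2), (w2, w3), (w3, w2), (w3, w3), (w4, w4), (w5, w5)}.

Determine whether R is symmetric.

Yes

Symmetric: yes — every pair in R has its reverse in R.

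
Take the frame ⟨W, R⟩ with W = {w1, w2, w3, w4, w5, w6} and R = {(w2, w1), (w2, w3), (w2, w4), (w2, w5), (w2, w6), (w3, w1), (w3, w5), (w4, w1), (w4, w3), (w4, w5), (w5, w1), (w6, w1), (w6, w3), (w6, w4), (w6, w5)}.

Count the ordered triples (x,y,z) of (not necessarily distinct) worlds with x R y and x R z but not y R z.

Enumerating: (w2,w1,w1), (w2,w1,w3), (w2,w1,w4), (w2,w1,w5), (w2,w1,w6), (w2,w3,w3), (w2,w3,w4), (w2,w3,w6), (w2,w4,w4), (w2,w4,w6), (w2,w5,w3), (w2,w5,w4), … and 23 more.
Total: 35.

35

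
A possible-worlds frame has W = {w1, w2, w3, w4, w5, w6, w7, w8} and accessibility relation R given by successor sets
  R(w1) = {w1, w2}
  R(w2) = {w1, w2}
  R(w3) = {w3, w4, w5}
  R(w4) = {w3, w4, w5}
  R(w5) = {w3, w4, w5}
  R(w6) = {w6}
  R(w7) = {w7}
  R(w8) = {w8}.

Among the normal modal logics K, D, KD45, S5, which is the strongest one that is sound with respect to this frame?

Serial (axiom D): yes — every world has a successor (e.g. w1 R w1).
Euclidean (axiom 5): yes — any two successors of a common world are R-related.
Transitive (axiom 4): yes — every two-step R-path is closed by a direct edge.
Reflexive (axiom T): yes — every world is R-related to itself.
So F validates K, D, KD45, S5. The strongest is S5.

S5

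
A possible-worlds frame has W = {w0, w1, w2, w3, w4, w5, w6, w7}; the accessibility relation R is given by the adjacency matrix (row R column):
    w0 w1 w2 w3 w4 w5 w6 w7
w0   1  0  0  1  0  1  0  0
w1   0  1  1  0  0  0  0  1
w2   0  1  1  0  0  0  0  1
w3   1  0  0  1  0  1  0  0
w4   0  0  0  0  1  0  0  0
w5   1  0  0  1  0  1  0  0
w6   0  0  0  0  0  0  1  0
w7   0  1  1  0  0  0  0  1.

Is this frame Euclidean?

Euclidean: yes — any two successors of a common world are R-related.

Yes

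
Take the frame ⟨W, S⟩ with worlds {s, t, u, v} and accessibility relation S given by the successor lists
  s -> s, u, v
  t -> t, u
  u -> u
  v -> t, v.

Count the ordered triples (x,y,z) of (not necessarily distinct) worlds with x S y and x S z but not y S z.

Enumerating: (s,u,s), (s,u,v), (s,v,s), (s,v,u), (t,u,t), (v,t,v).

6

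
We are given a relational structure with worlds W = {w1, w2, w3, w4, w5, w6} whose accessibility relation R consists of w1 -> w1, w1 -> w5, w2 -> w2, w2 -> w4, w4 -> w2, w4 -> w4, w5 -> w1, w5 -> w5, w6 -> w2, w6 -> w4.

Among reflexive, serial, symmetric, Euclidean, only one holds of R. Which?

Reflexive: no — w3 is not related to itself.
Serial: no — w3 has no R-successor.
Symmetric: no — w6 R w2 but not w2 R w6.
Euclidean: yes — any two successors of a common world are R-related.
Only Euclidean holds.

Euclidean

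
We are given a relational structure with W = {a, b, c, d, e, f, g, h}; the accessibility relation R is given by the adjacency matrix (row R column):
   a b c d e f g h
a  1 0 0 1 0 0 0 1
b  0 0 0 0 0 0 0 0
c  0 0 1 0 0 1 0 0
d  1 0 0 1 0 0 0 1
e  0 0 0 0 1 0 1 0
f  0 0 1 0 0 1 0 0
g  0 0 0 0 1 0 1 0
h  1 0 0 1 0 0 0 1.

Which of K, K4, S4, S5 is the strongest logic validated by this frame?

Transitive (axiom 4): yes — every two-step R-path is closed by a direct edge.
Reflexive (axiom T): no — b is not related to itself.
Euclidean (axiom 5): yes — any two successors of a common world are R-related.
So F validates K, K4; S4 would additionally require R to be reflexive. The strongest is K4.

K4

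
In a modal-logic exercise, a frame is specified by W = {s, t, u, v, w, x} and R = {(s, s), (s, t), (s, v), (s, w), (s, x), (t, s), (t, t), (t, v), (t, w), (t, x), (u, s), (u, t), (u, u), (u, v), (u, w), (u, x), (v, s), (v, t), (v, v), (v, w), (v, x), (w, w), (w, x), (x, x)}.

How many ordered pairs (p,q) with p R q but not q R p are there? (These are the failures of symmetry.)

Enumerating: (s,w), (s,x), (t,w), (t,x), (u,s), (u,t), (u,v), (u,w), (u,x), (v,w), (v,x), (w,x).

12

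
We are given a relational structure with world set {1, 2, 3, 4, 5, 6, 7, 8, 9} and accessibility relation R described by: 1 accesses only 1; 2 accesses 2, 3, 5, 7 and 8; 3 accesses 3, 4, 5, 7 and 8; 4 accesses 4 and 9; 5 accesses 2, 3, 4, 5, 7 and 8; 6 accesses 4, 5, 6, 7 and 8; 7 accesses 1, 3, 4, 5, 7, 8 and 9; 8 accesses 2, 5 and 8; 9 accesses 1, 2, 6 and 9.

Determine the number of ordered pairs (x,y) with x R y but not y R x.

Enumerating: (2,3), (2,7), (3,4), (3,8), (4,9), (5,4), (6,4), (6,5), (6,7), (6,8), (7,1), (7,4), (7,8), (7,9), (9,1), (9,2), (9,6).

17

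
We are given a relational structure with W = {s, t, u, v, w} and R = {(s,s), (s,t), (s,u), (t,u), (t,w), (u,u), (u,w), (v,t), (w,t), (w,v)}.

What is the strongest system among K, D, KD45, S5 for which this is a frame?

D

Serial (axiom D): yes — every world has a successor (e.g. s R s).
Euclidean (axiom 5): no — s R u and s R t, but not u R t.
Transitive (axiom 4): no — s R t and t R w, but not s R w.
Reflexive (axiom T): no — t is not related to itself.
So F validates K, D; KD45 would additionally require R to be Euclidean and transitive. The strongest is D.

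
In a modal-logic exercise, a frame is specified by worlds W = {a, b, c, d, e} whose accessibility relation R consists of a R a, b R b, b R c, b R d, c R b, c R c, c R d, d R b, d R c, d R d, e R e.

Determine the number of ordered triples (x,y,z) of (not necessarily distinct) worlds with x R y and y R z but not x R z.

0

R is transitive; there are no such tuples.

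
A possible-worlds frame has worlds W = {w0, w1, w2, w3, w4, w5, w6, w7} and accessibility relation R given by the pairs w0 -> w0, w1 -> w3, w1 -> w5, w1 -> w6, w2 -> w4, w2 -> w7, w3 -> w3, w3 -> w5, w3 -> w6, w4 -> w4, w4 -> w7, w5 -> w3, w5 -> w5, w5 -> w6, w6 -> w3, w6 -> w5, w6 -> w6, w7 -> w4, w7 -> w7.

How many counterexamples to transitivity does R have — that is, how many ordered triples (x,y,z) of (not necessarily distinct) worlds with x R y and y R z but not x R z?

R is transitive; there are no such tuples.

0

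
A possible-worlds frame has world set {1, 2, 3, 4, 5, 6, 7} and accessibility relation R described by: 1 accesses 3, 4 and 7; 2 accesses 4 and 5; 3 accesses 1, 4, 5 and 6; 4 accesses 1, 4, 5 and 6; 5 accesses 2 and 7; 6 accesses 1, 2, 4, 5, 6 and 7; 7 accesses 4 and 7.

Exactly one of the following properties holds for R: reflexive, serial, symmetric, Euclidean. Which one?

Reflexive: no — 1 is not related to itself.
Serial: yes — every world has a successor (e.g. 1 R 3).
Symmetric: no — 1 R 7 but not 7 R 1.
Euclidean: no — 1 R 3 and 1 R 7, but not 3 R 7.
Only serial holds.

serial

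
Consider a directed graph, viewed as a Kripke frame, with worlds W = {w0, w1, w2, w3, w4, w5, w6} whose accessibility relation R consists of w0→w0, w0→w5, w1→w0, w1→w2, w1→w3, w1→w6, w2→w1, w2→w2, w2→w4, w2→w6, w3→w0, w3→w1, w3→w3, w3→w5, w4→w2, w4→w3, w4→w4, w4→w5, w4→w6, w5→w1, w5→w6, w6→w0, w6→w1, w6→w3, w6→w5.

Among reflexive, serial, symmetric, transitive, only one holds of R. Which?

serial

Reflexive: no — w1 is not related to itself.
Serial: yes — every world has a successor (e.g. w0 R w0).
Symmetric: no — w0 R w5 but not w5 R w0.
Transitive: no — w0 R w5 and w5 R w1, but not w0 R w1.
Only serial holds.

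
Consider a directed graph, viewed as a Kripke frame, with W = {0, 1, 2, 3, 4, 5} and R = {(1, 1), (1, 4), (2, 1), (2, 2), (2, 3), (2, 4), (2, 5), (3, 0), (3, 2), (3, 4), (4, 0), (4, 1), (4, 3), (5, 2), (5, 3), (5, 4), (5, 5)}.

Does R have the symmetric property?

No

Symmetric: no — 2 R 1 but not 1 R 2.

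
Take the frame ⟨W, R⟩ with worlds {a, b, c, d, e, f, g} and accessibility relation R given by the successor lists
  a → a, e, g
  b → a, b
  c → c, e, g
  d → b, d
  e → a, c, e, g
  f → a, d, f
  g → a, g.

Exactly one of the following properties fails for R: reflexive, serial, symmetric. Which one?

symmetric

Reflexive: yes — every world is R-related to itself.
Serial: yes — every world has a successor (e.g. a R a).
Symmetric: no — b R a but not a R b.
Only symmetric fails.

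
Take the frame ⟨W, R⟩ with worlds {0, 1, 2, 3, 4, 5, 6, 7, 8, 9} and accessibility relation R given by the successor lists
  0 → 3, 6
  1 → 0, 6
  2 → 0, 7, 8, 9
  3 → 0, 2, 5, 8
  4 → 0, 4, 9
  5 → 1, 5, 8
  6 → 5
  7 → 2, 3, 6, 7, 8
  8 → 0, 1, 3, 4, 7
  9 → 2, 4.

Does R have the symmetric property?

No

Symmetric: no — 0 R 6 but not 6 R 0.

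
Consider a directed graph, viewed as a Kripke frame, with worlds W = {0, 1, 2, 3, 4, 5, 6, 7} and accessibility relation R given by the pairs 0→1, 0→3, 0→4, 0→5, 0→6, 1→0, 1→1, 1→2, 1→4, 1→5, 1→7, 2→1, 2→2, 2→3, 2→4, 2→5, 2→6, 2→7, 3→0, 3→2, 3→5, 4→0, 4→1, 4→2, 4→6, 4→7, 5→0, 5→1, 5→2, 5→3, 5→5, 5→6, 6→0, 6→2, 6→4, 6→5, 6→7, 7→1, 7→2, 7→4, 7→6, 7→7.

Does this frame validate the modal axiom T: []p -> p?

The schema T characterises exactly the reflexive frames.
Reflexive: no — 0 is not related to itself.

No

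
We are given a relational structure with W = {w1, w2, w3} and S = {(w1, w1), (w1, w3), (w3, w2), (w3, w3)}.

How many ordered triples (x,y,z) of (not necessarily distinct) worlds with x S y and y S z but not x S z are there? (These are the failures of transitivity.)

Enumerating: (w1,w3,w2).

1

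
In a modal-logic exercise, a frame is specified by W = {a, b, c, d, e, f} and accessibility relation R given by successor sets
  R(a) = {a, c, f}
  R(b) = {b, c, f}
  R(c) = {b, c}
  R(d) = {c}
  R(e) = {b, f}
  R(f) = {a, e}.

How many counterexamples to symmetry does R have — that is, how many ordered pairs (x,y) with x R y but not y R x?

4

Enumerating: (a,c), (b,f), (d,c), (e,b).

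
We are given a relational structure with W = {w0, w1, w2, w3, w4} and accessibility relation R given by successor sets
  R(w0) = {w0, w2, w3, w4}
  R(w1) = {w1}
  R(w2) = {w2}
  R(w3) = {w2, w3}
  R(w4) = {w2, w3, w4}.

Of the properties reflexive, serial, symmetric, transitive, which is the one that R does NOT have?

Reflexive: yes — every world is R-related to itself.
Serial: yes — every world has a successor (e.g. w0 R w0).
Symmetric: no — w0 R w2 but not w2 R w0.
Transitive: yes — every two-step R-path is closed by a direct edge.
Only symmetric fails.

symmetric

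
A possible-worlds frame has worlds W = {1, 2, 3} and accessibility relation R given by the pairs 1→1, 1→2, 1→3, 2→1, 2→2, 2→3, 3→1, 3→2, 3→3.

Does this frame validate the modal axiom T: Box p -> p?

Yes

The schema T characterises exactly the reflexive frames.
Reflexive: yes — every world is R-related to itself.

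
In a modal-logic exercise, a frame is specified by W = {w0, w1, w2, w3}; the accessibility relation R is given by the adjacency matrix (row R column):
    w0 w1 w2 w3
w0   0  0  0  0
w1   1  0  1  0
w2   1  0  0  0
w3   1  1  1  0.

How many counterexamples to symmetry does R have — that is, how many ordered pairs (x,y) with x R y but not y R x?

Enumerating: (w1,w0), (w1,w2), (w2,w0), (w3,w0), (w3,w1), (w3,w2).

6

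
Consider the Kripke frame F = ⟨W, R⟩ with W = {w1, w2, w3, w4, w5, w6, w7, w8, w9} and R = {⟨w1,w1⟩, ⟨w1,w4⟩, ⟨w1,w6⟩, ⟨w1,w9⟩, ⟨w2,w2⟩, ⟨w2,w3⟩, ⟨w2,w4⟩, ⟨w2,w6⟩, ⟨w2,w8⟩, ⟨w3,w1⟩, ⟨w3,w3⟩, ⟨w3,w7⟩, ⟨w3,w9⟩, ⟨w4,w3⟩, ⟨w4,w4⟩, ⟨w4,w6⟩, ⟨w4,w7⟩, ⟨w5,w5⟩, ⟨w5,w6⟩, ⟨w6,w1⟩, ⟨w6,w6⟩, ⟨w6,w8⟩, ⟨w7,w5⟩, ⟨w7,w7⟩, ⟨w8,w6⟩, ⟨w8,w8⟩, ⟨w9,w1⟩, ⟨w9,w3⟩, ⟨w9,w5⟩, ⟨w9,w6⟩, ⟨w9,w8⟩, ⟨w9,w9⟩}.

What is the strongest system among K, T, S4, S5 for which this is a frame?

Reflexive (axiom T): yes — every world is R-related to itself.
Transitive (axiom 4): no — w1 R w4 and w4 R w3, but not w1 R w3.
Euclidean (axiom 5): no — w1 R w4 and w1 R w9, but not w4 R w9.
So F validates K, T; S4 would additionally require R to be transitive. The strongest is T.

T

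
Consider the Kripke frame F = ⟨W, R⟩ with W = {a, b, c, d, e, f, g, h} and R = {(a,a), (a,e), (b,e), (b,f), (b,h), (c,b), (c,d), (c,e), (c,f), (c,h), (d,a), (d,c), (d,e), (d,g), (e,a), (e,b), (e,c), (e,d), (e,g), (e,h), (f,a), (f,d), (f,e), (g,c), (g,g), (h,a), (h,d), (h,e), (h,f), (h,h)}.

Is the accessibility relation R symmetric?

Symmetric: no — b R f but not f R b.

No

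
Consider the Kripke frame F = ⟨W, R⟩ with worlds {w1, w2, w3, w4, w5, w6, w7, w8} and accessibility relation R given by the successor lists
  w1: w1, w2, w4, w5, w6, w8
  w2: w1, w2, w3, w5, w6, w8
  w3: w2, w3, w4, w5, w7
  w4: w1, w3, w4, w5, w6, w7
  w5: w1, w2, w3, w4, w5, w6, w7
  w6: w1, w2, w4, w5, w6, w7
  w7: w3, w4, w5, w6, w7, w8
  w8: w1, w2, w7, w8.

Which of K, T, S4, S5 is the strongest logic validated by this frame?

T

Reflexive (axiom T): yes — every world is R-related to itself.
Transitive (axiom 4): no — w1 R w2 and w2 R w3, but not w1 R w3.
Euclidean (axiom 5): no — w1 R w2 and w1 R w4, but not w2 R w4.
So F validates K, T; S4 would additionally require R to be transitive. The strongest is T.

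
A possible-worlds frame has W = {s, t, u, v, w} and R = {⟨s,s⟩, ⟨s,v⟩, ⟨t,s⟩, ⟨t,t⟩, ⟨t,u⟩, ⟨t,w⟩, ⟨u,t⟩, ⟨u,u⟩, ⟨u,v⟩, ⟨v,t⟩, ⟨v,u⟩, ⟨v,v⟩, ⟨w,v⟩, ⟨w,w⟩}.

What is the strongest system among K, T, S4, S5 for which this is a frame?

Reflexive (axiom T): yes — every world is R-related to itself.
Transitive (axiom 4): no — s R v and v R t, but not s R t.
Euclidean (axiom 5): no — t R s and t R u, but not s R u.
So F validates K, T; S4 would additionally require R to be transitive. The strongest is T.

T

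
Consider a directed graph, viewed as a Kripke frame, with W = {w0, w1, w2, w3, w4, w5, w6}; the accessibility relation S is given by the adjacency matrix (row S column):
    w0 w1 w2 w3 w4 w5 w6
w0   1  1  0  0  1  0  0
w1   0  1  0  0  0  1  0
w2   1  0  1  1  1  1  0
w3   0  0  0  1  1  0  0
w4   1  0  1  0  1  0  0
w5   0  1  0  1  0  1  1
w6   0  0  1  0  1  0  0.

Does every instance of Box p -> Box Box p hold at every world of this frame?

Axiom 4 corresponds to the accessibility relation being transitive.
Transitive: no — w0 S w1 and w1 S w5, but not w0 S w5.

No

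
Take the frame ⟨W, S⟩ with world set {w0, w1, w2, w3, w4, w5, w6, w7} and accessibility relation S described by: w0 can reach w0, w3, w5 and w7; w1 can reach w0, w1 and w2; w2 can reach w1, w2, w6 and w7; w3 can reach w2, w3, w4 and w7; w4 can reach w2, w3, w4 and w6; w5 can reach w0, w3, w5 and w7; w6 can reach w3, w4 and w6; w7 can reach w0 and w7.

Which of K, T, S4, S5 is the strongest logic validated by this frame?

T

Reflexive (axiom T): yes — every world is S-related to itself.
Transitive (axiom 4): no — w0 S w3 and w3 S w2, but not w0 S w2.
Euclidean (axiom 5): no — w0 S w3 and w0 S w5, but not w3 S w5.
So F validates K, T; S4 would additionally require S to be transitive. The strongest is T.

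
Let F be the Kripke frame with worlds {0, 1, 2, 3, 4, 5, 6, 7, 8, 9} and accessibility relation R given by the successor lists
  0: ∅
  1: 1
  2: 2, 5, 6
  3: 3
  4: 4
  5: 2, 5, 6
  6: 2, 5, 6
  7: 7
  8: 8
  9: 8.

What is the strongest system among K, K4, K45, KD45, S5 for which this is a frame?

K45

Transitive (axiom 4): yes — every two-step R-path is closed by a direct edge.
Euclidean (axiom 5): yes — any two successors of a common world are R-related.
Serial (axiom D): no — 0 has no R-successor.
Reflexive (axiom T): no — 0 is not related to itself.
So F validates K, K4, K45; KD45 would additionally require R to be serial. The strongest is K45.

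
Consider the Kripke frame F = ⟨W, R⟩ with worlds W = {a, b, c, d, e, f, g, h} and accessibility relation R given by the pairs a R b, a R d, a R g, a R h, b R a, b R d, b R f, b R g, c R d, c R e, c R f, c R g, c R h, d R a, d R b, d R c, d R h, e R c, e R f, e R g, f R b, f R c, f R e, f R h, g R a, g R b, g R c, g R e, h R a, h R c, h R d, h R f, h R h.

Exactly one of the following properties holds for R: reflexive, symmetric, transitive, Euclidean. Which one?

symmetric

Reflexive: no — a is not related to itself.
Symmetric: yes — every pair in R has its reverse in R.
Transitive: no — a R b and b R f, but not a R f.
Euclidean: no — a R b and a R h, but not b R h.
Only symmetric holds.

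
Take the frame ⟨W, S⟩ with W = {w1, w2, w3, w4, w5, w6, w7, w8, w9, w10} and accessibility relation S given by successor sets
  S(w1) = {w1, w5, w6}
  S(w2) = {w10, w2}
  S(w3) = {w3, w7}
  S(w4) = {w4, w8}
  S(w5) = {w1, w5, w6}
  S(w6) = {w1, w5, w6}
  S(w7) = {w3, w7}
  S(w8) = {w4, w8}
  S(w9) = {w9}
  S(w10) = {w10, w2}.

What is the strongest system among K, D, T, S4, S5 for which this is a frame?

S5

Serial (axiom D): yes — every world has a successor (e.g. w1 S w1).
Reflexive (axiom T): yes — every world is S-related to itself.
Transitive (axiom 4): yes — every two-step S-path is closed by a direct edge.
Euclidean (axiom 5): yes — any two successors of a common world are S-related.
So F validates K, D, T, S4, S5. The strongest is S5.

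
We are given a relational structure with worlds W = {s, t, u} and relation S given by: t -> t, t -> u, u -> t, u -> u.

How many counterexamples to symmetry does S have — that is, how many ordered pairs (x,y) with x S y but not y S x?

0

S is symmetric; there are no such tuples.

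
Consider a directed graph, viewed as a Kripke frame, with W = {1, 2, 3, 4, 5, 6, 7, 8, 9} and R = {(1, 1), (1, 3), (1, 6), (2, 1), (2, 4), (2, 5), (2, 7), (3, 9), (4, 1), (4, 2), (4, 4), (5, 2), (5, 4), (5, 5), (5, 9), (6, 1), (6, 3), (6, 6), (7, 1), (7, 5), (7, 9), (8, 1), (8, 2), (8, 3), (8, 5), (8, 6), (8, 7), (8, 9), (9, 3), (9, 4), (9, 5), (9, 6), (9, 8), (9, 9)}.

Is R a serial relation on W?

Yes

Serial: yes — every world has a successor (e.g. 1 R 1).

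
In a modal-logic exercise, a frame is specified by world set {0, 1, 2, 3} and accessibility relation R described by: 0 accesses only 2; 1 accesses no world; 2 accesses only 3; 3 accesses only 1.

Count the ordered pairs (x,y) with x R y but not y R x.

3

Enumerating: (0,2), (2,3), (3,1).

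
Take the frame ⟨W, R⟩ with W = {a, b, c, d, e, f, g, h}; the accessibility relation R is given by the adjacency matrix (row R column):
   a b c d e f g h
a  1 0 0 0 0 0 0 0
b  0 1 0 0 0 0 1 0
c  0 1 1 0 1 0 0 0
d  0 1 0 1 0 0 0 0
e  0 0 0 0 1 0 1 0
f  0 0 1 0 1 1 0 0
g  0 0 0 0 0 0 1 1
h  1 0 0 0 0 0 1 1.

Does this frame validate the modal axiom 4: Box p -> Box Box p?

Axiom 4 corresponds to the accessibility relation being transitive.
Transitive: no — b R g and g R h, but not b R h.

No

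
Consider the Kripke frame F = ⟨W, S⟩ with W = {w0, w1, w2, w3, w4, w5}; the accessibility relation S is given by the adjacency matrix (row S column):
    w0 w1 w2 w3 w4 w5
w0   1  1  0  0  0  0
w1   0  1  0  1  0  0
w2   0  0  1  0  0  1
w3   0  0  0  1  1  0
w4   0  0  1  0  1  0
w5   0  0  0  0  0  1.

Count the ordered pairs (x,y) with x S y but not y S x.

5

Enumerating: (w0,w1), (w1,w3), (w2,w5), (w3,w4), (w4,w2).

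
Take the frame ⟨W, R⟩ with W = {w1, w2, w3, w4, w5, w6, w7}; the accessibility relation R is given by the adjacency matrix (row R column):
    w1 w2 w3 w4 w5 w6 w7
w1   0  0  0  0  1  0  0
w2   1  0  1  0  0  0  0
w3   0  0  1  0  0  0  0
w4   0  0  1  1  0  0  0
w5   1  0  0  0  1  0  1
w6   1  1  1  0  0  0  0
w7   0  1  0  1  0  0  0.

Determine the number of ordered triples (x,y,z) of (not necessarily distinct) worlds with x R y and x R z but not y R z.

18

Enumerating: (w2,w1,w1), (w2,w1,w3), (w2,w3,w1), (w4,w3,w4), (w5,w1,w1), (w5,w1,w7), (w5,w7,w1), (w5,w7,w5), (w5,w7,w7), (w6,w1,w1), (w6,w1,w2), (w6,w1,w3), (w6,w2,w2), (w6,w3,w1), (w6,w3,w2), (w7,w2,w2), (w7,w2,w4), (w7,w4,w2).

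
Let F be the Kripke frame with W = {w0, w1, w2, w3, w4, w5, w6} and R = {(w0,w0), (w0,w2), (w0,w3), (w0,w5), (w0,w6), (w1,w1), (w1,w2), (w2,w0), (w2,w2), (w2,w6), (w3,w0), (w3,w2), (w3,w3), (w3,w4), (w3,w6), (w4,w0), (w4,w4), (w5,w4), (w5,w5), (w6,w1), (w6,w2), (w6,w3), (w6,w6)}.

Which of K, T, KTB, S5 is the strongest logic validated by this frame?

T

Reflexive (axiom T): yes — every world is R-related to itself.
Symmetric (axiom B): no — w0 R w5 but not w5 R w0.
Euclidean (axiom 5): no — w0 R w2 and w0 R w3, but not w2 R w3.
So F validates K, T; KTB would additionally require R to be symmetric. The strongest is T.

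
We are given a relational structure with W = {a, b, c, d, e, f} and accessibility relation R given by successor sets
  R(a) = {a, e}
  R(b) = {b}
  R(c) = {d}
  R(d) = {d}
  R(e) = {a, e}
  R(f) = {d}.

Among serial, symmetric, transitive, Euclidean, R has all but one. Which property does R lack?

symmetric

Serial: yes — every world has a successor (e.g. a R a).
Symmetric: no — c R d but not d R c.
Transitive: yes — every two-step R-path is closed by a direct edge.
Euclidean: yes — any two successors of a common world are R-related.
Only symmetric fails.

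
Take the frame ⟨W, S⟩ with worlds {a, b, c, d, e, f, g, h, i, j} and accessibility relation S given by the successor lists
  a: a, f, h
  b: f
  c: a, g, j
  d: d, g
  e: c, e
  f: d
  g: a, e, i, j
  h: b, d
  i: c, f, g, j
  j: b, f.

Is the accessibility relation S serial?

Yes

Serial: yes — every world has a successor (e.g. a S a).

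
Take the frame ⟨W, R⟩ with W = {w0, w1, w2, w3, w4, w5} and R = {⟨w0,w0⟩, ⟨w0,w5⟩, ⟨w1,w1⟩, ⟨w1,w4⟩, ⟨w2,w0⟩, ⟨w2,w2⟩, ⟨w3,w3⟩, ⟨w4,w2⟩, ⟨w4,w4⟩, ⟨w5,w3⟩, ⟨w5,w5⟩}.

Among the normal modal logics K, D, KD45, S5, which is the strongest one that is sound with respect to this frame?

Serial (axiom D): yes — every world has a successor (e.g. w0 R w0).
Euclidean (axiom 5): no — w0 R w5 and w0 R w0, but not w5 R w0.
Transitive (axiom 4): no — w0 R w5 and w5 R w3, but not w0 R w3.
Reflexive (axiom T): yes — every world is R-related to itself.
So F validates K, D; KD45 would additionally require R to be Euclidean and transitive. The strongest is D.

D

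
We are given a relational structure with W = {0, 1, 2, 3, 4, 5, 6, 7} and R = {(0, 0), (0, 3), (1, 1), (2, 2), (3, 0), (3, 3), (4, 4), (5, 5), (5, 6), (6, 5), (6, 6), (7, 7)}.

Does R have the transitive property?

Yes

Transitive: yes — every two-step R-path is closed by a direct edge.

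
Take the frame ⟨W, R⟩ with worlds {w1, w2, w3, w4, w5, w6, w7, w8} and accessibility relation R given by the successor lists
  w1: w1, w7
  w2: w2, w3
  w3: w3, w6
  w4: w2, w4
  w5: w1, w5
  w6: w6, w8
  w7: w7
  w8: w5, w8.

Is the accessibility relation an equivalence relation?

No

Reflexive: yes — every world is R-related to itself.
Symmetric: no — w1 R w7 but not w7 R w1.
Transitive: no — w2 R w3 and w3 R w6, but not w2 R w6.
So R is not an equivalence relation.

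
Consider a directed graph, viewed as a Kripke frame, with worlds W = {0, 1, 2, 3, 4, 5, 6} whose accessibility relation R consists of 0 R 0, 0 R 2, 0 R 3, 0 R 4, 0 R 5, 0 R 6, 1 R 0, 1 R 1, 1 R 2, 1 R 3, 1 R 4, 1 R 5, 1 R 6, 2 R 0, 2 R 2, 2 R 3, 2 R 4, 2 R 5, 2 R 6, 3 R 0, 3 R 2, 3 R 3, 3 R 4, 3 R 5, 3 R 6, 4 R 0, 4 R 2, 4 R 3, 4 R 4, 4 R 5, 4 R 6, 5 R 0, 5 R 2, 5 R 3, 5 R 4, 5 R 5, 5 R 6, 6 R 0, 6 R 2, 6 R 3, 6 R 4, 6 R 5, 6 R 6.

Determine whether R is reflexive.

Yes

Reflexive: yes — every world is R-related to itself.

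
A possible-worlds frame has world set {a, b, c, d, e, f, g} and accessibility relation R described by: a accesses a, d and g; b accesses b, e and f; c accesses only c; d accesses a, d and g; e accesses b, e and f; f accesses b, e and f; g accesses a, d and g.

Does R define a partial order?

Reflexive: yes — every world is R-related to itself.
Transitive: yes — every two-step R-path is closed by a direct edge.
Antisymmetric: no — a R d and d R a with a ≠ d.
So R is not a partial order.

No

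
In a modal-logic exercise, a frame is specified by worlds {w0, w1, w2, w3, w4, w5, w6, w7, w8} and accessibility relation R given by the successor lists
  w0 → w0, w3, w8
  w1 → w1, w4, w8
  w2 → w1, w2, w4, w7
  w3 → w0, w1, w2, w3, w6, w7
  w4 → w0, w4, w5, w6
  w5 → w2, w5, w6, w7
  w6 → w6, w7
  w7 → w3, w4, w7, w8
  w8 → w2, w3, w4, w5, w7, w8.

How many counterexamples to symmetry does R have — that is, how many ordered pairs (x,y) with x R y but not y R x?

21

Enumerating: (w0,w8), (w1,w4), (w1,w8), (w2,w1), (w2,w4), (w2,w7), (w3,w1), (w3,w2), (w3,w6), (w4,w0), (w4,w5), (w4,w6), … and 9 more.
Total: 21.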